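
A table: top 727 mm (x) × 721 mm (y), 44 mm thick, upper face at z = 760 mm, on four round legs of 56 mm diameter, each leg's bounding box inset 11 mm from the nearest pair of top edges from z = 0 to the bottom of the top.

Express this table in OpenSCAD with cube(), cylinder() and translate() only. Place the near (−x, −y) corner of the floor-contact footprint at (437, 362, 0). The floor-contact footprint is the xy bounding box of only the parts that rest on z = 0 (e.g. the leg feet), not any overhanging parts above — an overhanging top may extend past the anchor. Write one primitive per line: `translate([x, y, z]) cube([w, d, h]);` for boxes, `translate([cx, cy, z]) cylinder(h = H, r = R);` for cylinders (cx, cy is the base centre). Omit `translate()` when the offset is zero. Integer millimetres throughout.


translate([426, 351, 716]) cube([727, 721, 44]);
translate([465, 390, 0]) cylinder(h = 716, r = 28);
translate([1114, 390, 0]) cylinder(h = 716, r = 28);
translate([465, 1033, 0]) cylinder(h = 716, r = 28);
translate([1114, 1033, 0]) cylinder(h = 716, r = 28);


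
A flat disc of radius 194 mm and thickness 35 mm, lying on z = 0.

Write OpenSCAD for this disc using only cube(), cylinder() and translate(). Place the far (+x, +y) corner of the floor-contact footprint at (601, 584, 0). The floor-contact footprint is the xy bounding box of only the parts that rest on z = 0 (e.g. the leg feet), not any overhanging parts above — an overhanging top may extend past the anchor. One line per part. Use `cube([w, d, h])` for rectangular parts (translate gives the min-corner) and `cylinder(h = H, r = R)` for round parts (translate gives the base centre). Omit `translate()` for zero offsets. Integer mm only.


translate([407, 390, 0]) cylinder(h = 35, r = 194);


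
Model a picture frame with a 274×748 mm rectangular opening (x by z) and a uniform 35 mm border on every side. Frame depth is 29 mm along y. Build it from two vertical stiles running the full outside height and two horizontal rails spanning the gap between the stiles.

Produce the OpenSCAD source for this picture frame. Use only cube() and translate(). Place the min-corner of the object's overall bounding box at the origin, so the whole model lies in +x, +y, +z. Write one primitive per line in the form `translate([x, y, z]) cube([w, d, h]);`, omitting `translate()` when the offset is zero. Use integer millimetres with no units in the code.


cube([35, 29, 818]);
translate([309, 0, 0]) cube([35, 29, 818]);
translate([35, 0, 0]) cube([274, 29, 35]);
translate([35, 0, 783]) cube([274, 29, 35]);


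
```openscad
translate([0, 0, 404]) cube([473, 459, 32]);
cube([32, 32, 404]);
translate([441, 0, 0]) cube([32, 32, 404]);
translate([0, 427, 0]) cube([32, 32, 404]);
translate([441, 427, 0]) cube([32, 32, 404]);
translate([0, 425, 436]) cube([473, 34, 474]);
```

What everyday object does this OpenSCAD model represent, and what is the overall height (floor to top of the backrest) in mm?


A chair. The overall height is 910 mm.

A slab on four corner posts with a tall panel at the back — a chair. The seat slab sits at z = 404 with thickness 32, and the 474 mm backrest starts at the seat top, so the overall height is 404 + 32 + 474 = 910 mm.


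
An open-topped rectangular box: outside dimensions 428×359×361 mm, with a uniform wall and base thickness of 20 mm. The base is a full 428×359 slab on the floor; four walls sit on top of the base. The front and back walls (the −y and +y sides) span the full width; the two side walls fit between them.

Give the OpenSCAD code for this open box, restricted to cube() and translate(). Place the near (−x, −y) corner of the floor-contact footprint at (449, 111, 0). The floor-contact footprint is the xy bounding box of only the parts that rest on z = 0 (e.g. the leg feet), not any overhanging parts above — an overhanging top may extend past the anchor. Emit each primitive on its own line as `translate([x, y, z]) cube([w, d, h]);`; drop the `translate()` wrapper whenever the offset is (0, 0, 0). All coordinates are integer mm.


translate([449, 111, 0]) cube([428, 359, 20]);
translate([449, 111, 20]) cube([428, 20, 341]);
translate([449, 450, 20]) cube([428, 20, 341]);
translate([449, 131, 20]) cube([20, 319, 341]);
translate([857, 131, 20]) cube([20, 319, 341]);


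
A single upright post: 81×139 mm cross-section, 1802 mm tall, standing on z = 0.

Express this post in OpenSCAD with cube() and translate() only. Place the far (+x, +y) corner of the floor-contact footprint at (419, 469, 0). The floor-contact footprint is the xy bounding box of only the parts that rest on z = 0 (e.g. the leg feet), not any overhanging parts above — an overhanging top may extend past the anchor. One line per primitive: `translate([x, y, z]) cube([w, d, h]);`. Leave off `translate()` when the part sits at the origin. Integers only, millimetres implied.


translate([338, 330, 0]) cube([81, 139, 1802]);


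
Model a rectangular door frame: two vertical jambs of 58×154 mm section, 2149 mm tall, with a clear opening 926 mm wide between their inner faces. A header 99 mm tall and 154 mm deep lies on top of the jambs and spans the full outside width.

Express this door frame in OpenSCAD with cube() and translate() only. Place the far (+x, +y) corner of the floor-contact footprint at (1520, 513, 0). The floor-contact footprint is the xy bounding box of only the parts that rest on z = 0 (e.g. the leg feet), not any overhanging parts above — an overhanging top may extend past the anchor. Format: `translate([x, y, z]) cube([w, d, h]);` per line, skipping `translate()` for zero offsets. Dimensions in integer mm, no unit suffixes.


translate([478, 359, 0]) cube([58, 154, 2149]);
translate([1462, 359, 0]) cube([58, 154, 2149]);
translate([478, 359, 2149]) cube([1042, 154, 99]);


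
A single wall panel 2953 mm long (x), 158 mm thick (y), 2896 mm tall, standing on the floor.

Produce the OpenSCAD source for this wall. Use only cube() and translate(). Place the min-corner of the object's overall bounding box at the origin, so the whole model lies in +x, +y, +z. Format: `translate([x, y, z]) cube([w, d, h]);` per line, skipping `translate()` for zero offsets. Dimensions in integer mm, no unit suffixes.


cube([2953, 158, 2896]);


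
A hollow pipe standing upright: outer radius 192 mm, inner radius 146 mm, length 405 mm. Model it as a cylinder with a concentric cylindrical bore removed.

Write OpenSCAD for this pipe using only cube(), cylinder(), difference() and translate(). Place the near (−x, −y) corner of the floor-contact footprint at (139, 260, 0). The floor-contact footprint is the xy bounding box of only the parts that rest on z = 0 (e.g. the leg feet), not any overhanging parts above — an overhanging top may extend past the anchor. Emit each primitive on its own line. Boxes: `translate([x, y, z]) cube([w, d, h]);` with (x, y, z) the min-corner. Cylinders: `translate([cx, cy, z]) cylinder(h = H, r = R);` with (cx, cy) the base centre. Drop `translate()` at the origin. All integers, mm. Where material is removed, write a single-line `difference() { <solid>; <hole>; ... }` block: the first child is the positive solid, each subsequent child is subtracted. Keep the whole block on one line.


difference() { translate([331, 452, 0]) cylinder(h = 405, r = 192); translate([331, 452, 0]) cylinder(h = 405, r = 146); }


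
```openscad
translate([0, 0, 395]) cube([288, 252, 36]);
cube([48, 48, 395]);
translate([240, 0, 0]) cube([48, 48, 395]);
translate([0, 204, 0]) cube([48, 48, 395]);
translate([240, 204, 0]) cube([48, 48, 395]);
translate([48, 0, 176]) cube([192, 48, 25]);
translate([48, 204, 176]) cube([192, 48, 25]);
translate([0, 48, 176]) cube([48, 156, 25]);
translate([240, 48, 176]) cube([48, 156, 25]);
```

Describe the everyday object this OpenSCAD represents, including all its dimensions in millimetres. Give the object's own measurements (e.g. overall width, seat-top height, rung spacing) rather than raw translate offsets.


A four-legged stool. The seat is a 288×252×36 mm slab whose top surface is at z = 431 mm; four square legs, each 48×48 mm in cross-section, run from the floor (z = 0) to the underside of the seat, each flush with a corner of the seat. Four stretchers, 48 mm wide and 25 mm tall, connect adjacent legs with their undersides at z = 176 mm, each running between the inner faces of the legs it joins and aligned with the legs' outer faces on the other axis.


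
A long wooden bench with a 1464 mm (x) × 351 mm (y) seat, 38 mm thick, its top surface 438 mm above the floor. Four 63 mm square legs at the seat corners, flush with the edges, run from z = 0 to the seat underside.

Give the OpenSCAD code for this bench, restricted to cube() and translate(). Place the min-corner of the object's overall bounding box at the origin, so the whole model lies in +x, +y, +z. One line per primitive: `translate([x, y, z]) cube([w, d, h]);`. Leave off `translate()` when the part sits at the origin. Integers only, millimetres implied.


translate([0, 0, 400]) cube([1464, 351, 38]);
cube([63, 63, 400]);
translate([0, 288, 0]) cube([63, 63, 400]);
translate([1401, 0, 0]) cube([63, 63, 400]);
translate([1401, 288, 0]) cube([63, 63, 400]);


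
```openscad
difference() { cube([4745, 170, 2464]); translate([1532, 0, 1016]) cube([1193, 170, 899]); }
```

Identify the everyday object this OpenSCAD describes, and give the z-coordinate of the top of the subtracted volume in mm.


A wall with a window opening. The window head height is 1915 mm.

A wall with a rectangular opening subtracted — a window. Sill at z = 1016, opening 899 mm tall, so the head is at 1016 + 899 = 1915 mm.


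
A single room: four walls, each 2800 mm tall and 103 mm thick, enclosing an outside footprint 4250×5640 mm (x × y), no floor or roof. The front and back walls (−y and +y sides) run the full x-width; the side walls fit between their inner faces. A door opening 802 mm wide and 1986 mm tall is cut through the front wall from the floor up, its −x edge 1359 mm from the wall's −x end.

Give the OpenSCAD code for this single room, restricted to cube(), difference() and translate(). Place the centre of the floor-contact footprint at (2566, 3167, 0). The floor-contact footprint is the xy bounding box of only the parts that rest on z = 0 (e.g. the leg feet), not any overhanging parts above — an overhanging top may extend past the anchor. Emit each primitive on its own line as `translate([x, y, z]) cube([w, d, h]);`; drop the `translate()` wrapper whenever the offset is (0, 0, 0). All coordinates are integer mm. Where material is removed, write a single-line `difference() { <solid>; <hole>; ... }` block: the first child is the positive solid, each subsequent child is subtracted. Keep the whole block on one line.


difference() { translate([441, 347, 0]) cube([4250, 103, 2800]); translate([1800, 347, 0]) cube([802, 103, 1986]); }
translate([441, 5884, 0]) cube([4250, 103, 2800]);
translate([441, 450, 0]) cube([103, 5434, 2800]);
translate([4588, 450, 0]) cube([103, 5434, 2800]);


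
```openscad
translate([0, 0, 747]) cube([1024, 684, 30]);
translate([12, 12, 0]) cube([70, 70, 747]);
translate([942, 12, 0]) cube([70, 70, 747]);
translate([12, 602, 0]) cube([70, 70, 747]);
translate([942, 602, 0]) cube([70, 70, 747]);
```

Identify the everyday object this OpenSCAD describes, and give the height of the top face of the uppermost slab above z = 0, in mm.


A table. The table height is 777 mm.

A 1024×684×30 slab sits at z = 747 on four 70 mm square posts — a table. The top surface is at 747 + 30 = 777 mm.


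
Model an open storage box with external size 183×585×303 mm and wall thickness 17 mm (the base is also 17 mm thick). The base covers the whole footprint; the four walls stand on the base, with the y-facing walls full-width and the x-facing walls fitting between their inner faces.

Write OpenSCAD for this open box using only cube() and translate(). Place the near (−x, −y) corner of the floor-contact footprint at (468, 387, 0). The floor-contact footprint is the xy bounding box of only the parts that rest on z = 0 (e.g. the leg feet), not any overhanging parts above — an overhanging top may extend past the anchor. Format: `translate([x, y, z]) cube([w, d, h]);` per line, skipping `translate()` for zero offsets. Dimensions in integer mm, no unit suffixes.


translate([468, 387, 0]) cube([183, 585, 17]);
translate([468, 387, 17]) cube([183, 17, 286]);
translate([468, 955, 17]) cube([183, 17, 286]);
translate([468, 404, 17]) cube([17, 551, 286]);
translate([634, 404, 17]) cube([17, 551, 286]);


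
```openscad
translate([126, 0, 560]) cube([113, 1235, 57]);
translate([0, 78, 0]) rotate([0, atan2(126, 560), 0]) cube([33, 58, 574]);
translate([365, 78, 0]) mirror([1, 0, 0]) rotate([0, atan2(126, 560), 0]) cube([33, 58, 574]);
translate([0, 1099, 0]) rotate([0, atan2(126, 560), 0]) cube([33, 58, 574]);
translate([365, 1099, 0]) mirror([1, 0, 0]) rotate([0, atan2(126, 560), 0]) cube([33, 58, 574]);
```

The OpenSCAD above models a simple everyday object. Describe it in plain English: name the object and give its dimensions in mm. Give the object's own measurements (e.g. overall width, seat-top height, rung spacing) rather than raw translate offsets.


A sawhorse. A 113×1235×57 mm beam (x, y, z) sits on two A-frame leg pairs. Each pair is two raked legs of 33×58 mm section (58 mm along y) splaying symmetrically in x. Each leg rises 560 mm vertically over 126 mm of horizontal reach and is 574 mm long along its own axis. Every leg's outer bottom edge rests on the floor and its outer top edge meets a bottom edge of the beam — the left legs (tilting toward +x) meet the beam's −x bottom edge, the right legs (their mirror images, tilting toward −x) meet its +x bottom edge — so the leg tops tuck under the beam, the beam's underside is 560 mm above the floor, and the feet are 365 mm apart outside-to-outside with the beam centred between them. The two leg pairs are set in 78 mm from either end of the beam.


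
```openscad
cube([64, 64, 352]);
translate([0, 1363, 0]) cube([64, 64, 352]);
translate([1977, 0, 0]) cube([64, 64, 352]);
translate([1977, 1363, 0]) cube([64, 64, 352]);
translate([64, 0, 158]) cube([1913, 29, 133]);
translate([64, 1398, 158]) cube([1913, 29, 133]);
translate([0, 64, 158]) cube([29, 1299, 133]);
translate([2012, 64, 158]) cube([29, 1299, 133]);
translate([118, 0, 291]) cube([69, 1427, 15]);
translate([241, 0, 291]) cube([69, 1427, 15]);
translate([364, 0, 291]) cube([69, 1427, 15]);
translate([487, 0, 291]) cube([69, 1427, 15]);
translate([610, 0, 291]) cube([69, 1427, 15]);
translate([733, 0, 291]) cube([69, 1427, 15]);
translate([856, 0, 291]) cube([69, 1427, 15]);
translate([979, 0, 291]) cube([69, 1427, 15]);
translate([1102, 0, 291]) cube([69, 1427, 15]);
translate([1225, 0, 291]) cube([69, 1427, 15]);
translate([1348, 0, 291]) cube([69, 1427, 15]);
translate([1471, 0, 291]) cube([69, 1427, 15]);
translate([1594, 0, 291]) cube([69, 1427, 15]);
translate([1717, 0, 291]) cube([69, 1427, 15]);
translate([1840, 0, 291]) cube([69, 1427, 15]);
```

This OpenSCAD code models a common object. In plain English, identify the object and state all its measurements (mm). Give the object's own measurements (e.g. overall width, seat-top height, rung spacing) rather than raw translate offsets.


A bed frame 2041 mm long (x) by 1427 mm wide (y). Four 64×64 mm corner posts, 352 mm tall, at the corners of the footprint. Four rails of 29 mm thickness and 133 mm height run between adjacent posts with their undersides at z = 158 mm, their outer faces flush with the outside of the frame (the two x-running rails run between the posts' inner faces; the two y-running rails run between the posts' inner faces). 15 slats, each 69 mm wide (x) and 15 mm thick, lie across the top of the two x-running rails, running the full 1427 mm width of the frame in y; along x they sit between the end posts with a 54 mm gap after the −x posts and between neighbouring slats, leaving 68 mm before the +x posts.


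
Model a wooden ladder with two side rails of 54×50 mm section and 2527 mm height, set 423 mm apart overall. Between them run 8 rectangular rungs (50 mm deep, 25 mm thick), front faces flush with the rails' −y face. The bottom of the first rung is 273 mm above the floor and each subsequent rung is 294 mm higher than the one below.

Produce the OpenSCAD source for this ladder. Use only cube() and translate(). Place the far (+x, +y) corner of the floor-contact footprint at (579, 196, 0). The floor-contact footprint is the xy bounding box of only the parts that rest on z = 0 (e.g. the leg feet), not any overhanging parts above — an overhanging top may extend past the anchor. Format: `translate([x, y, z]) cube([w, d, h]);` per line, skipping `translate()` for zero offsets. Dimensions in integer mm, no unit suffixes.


translate([156, 146, 0]) cube([54, 50, 2527]);
translate([525, 146, 0]) cube([54, 50, 2527]);
translate([210, 146, 273]) cube([315, 50, 25]);
translate([210, 146, 567]) cube([315, 50, 25]);
translate([210, 146, 861]) cube([315, 50, 25]);
translate([210, 146, 1155]) cube([315, 50, 25]);
translate([210, 146, 1449]) cube([315, 50, 25]);
translate([210, 146, 1743]) cube([315, 50, 25]);
translate([210, 146, 2037]) cube([315, 50, 25]);
translate([210, 146, 2331]) cube([315, 50, 25]);


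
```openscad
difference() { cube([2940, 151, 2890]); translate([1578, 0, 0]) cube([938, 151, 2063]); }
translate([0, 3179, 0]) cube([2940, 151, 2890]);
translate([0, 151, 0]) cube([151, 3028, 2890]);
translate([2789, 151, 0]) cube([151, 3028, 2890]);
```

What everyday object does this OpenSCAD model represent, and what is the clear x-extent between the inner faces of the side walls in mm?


A single room. The interior width is 2638 mm.

Four walls enclosing a rectangle with a door in the front wall — a room. Outside width 2940 minus two 151 mm walls gives 2638 mm.


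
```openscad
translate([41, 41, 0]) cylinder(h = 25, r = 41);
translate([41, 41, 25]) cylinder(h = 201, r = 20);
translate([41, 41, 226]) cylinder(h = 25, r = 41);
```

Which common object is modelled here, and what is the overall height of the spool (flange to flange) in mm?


A spool. The overall height is 251 mm.

Three coaxial cylinders, large–small–large — a spool. Two 25 mm flanges and a 201 mm core give 25 + 201 + 25 = 251 mm.


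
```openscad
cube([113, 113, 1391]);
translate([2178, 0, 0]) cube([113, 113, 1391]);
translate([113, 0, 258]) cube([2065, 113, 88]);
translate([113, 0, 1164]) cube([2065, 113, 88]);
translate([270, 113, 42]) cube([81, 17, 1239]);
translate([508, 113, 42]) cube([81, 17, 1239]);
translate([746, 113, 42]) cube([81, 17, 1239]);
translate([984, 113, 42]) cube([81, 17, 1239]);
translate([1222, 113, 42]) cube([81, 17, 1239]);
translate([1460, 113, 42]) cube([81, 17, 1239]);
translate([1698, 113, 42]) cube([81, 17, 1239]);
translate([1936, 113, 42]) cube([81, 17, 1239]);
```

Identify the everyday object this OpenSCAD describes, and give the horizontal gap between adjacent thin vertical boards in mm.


A fence section. The picket gap is 157 mm.

Two posts, two rails, 8 pickets — a fence section. Span 2065 mm holds 8 pickets of 81 mm with 9 equal gaps: ⌊(2065 − 8·81) / 9⌋ = 157 mm.


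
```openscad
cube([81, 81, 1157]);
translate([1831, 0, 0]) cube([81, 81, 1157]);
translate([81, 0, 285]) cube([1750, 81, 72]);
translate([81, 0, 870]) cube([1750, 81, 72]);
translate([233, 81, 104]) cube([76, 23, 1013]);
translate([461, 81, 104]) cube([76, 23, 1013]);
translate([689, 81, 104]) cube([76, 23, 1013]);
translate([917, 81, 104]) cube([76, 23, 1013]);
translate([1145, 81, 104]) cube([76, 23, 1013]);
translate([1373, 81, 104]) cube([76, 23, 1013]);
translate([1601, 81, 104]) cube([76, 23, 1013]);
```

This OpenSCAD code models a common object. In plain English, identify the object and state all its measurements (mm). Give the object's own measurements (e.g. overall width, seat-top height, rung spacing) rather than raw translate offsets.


A fence section. Two 81×81 mm posts, 1157 mm tall, stand on the floor with a clear span of 1750 mm between their inner faces. Two horizontal rails of 81×72 mm section span the gap between the posts with their undersides at z = 285 mm and z = 870 mm, flush with the posts' −y face. 7 pickets, each 76 mm wide, 23 mm thick and 1013 mm tall, are fixed to the +y face of the rails with their bottoms at z = 104 mm, spaced across the span with a 152 mm gap after the −x post and between neighbouring pickets, with 154 mm left before the +x post.


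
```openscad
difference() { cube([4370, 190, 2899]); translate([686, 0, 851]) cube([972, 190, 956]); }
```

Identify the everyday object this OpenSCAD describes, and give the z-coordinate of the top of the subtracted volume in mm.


A wall with a window opening. The window head height is 1807 mm.

A wall with a rectangular opening subtracted — a window. Sill at z = 851, opening 956 mm tall, so the head is at 851 + 956 = 1807 mm.


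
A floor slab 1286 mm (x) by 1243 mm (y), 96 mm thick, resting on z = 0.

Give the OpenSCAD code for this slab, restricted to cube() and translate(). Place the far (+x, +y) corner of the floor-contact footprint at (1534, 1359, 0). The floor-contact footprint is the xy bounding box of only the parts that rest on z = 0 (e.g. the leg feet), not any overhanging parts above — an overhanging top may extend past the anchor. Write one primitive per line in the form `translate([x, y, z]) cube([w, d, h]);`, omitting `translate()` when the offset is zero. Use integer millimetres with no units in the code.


translate([248, 116, 0]) cube([1286, 1243, 96]);


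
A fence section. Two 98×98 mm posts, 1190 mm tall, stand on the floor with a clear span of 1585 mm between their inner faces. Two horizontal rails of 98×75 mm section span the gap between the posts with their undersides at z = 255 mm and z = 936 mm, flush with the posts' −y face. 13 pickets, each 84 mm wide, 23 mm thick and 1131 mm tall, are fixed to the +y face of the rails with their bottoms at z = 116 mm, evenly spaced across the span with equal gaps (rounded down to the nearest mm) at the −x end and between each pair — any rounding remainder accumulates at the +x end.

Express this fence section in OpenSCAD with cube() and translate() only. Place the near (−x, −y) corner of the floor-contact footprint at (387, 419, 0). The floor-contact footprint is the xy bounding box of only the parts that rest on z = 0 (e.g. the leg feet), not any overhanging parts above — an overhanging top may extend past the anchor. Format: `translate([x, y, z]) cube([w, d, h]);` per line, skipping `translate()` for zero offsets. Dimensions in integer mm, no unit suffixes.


translate([387, 419, 0]) cube([98, 98, 1190]);
translate([2070, 419, 0]) cube([98, 98, 1190]);
translate([485, 419, 255]) cube([1585, 98, 75]);
translate([485, 419, 936]) cube([1585, 98, 75]);
translate([520, 517, 116]) cube([84, 23, 1131]);
translate([639, 517, 116]) cube([84, 23, 1131]);
translate([758, 517, 116]) cube([84, 23, 1131]);
translate([877, 517, 116]) cube([84, 23, 1131]);
translate([996, 517, 116]) cube([84, 23, 1131]);
translate([1115, 517, 116]) cube([84, 23, 1131]);
translate([1234, 517, 116]) cube([84, 23, 1131]);
translate([1353, 517, 116]) cube([84, 23, 1131]);
translate([1472, 517, 116]) cube([84, 23, 1131]);
translate([1591, 517, 116]) cube([84, 23, 1131]);
translate([1710, 517, 116]) cube([84, 23, 1131]);
translate([1829, 517, 116]) cube([84, 23, 1131]);
translate([1948, 517, 116]) cube([84, 23, 1131]);


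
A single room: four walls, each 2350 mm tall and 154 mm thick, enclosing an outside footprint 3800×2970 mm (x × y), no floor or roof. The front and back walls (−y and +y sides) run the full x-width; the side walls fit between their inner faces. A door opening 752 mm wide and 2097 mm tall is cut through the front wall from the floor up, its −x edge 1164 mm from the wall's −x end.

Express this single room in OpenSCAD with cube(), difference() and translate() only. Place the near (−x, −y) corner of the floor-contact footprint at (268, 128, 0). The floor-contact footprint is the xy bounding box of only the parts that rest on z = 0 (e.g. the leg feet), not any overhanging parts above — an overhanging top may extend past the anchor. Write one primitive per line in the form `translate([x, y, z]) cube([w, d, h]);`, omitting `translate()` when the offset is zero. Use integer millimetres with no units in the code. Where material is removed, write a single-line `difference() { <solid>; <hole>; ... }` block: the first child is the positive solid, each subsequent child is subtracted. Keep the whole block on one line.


difference() { translate([268, 128, 0]) cube([3800, 154, 2350]); translate([1432, 128, 0]) cube([752, 154, 2097]); }
translate([268, 2944, 0]) cube([3800, 154, 2350]);
translate([268, 282, 0]) cube([154, 2662, 2350]);
translate([3914, 282, 0]) cube([154, 2662, 2350]);


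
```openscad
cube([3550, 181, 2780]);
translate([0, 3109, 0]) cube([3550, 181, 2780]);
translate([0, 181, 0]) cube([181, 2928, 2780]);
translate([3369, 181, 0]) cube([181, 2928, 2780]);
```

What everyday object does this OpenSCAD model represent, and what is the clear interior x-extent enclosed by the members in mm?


A house (or room) frame. The interior width is 3188 mm.

Four 2780 mm walls enclosing a rectangle with no floor or roof — a room or house frame. Outside width is 3550 mm and wall thickness is 181 mm, so the interior width is 3550 − 2 × 181 = 3188 mm.


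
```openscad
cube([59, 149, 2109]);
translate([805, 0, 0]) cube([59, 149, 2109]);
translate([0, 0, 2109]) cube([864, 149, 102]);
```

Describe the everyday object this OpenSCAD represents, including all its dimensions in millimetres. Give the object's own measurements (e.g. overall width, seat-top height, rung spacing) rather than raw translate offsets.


A door frame. The clear opening is 746 mm wide and 2109 mm high. Two 59 mm wide jambs, 149 mm deep, stand either side of the opening from the floor to the top of the opening. A 102 mm thick head sits across the top of both jambs, spanning the full outside width of the frame.


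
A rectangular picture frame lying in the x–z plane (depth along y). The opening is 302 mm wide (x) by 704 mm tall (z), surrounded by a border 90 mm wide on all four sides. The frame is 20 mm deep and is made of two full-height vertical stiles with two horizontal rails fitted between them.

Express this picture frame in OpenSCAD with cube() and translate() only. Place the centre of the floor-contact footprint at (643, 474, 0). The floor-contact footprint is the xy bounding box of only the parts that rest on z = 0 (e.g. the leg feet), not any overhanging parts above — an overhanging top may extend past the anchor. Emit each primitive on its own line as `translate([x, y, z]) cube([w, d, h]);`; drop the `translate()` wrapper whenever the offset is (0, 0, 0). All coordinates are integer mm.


translate([402, 464, 0]) cube([90, 20, 884]);
translate([794, 464, 0]) cube([90, 20, 884]);
translate([492, 464, 0]) cube([302, 20, 90]);
translate([492, 464, 794]) cube([302, 20, 90]);


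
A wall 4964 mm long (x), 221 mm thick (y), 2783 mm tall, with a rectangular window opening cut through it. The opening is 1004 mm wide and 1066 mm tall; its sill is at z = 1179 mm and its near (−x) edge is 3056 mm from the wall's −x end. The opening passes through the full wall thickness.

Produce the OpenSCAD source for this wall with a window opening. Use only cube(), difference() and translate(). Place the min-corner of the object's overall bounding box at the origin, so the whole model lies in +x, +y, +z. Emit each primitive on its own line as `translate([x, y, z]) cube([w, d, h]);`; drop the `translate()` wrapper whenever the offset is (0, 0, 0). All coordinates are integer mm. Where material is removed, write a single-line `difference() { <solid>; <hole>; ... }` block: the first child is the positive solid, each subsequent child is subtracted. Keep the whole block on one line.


difference() { cube([4964, 221, 2783]); translate([3056, 0, 1179]) cube([1004, 221, 1066]); }


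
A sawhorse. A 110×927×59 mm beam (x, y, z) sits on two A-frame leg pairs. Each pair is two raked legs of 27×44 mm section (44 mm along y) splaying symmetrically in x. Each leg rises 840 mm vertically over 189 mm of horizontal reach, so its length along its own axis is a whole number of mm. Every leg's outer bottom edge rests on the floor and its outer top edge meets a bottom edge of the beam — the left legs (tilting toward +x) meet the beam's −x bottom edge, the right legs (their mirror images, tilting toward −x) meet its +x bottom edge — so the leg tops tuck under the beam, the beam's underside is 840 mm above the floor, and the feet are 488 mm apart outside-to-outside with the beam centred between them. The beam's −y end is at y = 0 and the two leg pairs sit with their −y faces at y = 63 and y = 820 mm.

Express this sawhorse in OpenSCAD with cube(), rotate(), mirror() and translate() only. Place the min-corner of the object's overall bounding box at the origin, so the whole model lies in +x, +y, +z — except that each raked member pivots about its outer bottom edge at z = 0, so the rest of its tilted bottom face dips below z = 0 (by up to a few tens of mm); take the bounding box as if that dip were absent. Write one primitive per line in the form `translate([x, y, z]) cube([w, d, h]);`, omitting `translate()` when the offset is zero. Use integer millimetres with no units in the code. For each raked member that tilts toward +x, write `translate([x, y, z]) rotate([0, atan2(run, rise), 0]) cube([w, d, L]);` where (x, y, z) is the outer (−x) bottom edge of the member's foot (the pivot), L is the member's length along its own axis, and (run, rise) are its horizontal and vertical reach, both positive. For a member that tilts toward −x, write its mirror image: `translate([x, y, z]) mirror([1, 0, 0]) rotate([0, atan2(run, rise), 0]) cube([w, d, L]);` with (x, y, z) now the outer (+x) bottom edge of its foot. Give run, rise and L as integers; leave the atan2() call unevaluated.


translate([189, 0, 840]) cube([110, 927, 59]);
translate([0, 63, 0]) rotate([0, atan2(189, 840), 0]) cube([27, 44, 861]);
translate([488, 63, 0]) mirror([1, 0, 0]) rotate([0, atan2(189, 840), 0]) cube([27, 44, 861]);
translate([0, 820, 0]) rotate([0, atan2(189, 840), 0]) cube([27, 44, 861]);
translate([488, 820, 0]) mirror([1, 0, 0]) rotate([0, atan2(189, 840), 0]) cube([27, 44, 861]);


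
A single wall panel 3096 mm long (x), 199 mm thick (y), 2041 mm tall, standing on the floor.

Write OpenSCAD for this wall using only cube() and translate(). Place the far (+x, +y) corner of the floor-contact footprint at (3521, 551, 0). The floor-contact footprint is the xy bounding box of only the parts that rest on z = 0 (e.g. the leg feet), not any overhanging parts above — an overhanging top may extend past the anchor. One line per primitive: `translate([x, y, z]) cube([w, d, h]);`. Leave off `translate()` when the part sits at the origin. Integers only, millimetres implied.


translate([425, 352, 0]) cube([3096, 199, 2041]);


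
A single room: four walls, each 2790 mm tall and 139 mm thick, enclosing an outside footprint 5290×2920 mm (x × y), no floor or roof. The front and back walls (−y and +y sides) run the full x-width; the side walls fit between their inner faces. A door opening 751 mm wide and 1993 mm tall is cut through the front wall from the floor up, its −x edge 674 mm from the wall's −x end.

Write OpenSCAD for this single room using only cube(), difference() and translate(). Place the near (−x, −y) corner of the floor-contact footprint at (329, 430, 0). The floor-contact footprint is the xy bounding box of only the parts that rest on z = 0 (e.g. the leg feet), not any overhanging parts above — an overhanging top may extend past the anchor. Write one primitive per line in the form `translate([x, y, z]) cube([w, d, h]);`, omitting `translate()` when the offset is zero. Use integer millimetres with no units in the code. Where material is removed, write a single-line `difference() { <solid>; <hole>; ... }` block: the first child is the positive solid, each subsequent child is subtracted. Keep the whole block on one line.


difference() { translate([329, 430, 0]) cube([5290, 139, 2790]); translate([1003, 430, 0]) cube([751, 139, 1993]); }
translate([329, 3211, 0]) cube([5290, 139, 2790]);
translate([329, 569, 0]) cube([139, 2642, 2790]);
translate([5480, 569, 0]) cube([139, 2642, 2790]);


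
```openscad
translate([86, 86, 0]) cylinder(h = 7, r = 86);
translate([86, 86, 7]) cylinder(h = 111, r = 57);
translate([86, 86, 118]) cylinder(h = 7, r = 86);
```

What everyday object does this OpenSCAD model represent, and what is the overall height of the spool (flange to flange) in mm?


A spool. The overall height is 125 mm.

Three coaxial cylinders, large–small–large — a spool. Two 7 mm flanges and a 111 mm core give 7 + 111 + 7 = 125 mm.


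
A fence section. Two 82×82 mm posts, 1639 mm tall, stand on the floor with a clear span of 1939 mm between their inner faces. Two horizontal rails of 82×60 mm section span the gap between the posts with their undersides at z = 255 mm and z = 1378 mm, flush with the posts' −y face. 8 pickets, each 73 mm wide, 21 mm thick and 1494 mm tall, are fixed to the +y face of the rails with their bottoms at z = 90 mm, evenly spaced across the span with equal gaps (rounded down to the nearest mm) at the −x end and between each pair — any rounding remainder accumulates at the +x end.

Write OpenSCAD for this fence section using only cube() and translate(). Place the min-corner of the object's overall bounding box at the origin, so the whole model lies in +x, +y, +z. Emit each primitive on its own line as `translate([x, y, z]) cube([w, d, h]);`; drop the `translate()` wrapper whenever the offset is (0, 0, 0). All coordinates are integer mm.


cube([82, 82, 1639]);
translate([2021, 0, 0]) cube([82, 82, 1639]);
translate([82, 0, 255]) cube([1939, 82, 60]);
translate([82, 0, 1378]) cube([1939, 82, 60]);
translate([232, 82, 90]) cube([73, 21, 1494]);
translate([455, 82, 90]) cube([73, 21, 1494]);
translate([678, 82, 90]) cube([73, 21, 1494]);
translate([901, 82, 90]) cube([73, 21, 1494]);
translate([1124, 82, 90]) cube([73, 21, 1494]);
translate([1347, 82, 90]) cube([73, 21, 1494]);
translate([1570, 82, 90]) cube([73, 21, 1494]);
translate([1793, 82, 90]) cube([73, 21, 1494]);


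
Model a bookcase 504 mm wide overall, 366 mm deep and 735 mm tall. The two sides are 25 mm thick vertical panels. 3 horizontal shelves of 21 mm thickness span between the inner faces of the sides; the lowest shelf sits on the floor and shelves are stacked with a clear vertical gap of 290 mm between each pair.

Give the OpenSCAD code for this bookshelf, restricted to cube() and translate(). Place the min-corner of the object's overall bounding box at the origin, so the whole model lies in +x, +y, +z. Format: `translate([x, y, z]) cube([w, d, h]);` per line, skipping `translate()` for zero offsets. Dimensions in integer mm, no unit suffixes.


cube([25, 366, 735]);
translate([479, 0, 0]) cube([25, 366, 735]);
translate([25, 0, 0]) cube([454, 366, 21]);
translate([25, 0, 311]) cube([454, 366, 21]);
translate([25, 0, 622]) cube([454, 366, 21]);


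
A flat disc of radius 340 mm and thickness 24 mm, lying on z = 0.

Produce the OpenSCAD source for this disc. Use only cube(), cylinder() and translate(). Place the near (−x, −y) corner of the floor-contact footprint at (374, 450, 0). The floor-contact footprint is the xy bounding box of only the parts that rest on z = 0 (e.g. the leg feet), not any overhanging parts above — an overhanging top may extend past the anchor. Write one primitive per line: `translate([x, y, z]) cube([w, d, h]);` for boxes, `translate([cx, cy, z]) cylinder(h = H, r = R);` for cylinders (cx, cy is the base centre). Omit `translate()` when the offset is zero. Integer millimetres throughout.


translate([714, 790, 0]) cylinder(h = 24, r = 340);


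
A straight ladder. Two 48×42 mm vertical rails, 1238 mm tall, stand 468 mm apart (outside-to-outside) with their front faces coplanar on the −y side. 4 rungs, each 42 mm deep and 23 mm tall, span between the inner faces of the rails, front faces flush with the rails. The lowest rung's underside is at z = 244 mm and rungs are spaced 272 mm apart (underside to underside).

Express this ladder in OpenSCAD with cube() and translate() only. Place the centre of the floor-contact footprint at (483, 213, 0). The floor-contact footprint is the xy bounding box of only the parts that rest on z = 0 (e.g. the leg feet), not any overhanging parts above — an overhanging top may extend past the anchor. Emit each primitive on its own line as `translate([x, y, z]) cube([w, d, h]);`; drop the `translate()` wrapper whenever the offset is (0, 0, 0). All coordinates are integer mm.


// rung span = 468 - 2*48 = 372
// rung[k] z = 244 + k*272
translate([249, 192, 0]) cube([48, 42, 1238]);
translate([669, 192, 0]) cube([48, 42, 1238]);
translate([297, 192, 244]) cube([372, 42, 23]);
translate([297, 192, 516]) cube([372, 42, 23]);
translate([297, 192, 788]) cube([372, 42, 23]);
translate([297, 192, 1060]) cube([372, 42, 23]);


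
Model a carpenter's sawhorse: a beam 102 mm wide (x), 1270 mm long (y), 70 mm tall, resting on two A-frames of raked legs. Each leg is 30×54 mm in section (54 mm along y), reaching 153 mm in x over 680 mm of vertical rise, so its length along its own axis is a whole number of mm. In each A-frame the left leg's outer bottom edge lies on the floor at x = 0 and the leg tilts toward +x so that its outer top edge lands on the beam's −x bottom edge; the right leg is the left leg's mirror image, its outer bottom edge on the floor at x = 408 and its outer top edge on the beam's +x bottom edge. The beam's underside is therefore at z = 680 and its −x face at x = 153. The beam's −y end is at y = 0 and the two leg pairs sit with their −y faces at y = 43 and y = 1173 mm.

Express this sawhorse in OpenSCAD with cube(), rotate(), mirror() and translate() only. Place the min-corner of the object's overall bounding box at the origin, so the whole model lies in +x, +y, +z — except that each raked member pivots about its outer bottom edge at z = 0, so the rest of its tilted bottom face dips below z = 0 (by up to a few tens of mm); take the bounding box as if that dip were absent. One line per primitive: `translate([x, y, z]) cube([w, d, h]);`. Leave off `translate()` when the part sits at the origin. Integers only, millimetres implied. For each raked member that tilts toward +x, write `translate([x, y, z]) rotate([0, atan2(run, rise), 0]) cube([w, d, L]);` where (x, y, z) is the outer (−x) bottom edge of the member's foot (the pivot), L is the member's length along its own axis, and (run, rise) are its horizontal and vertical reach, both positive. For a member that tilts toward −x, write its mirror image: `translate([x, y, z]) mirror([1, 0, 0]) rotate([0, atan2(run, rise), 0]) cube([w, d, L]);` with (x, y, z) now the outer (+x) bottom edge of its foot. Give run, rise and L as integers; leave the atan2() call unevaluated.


translate([153, 0, 680]) cube([102, 1270, 70]);
translate([0, 43, 0]) rotate([0, atan2(153, 680), 0]) cube([30, 54, 697]);
translate([408, 43, 0]) mirror([1, 0, 0]) rotate([0, atan2(153, 680), 0]) cube([30, 54, 697]);
translate([0, 1173, 0]) rotate([0, atan2(153, 680), 0]) cube([30, 54, 697]);
translate([408, 1173, 0]) mirror([1, 0, 0]) rotate([0, atan2(153, 680), 0]) cube([30, 54, 697]);


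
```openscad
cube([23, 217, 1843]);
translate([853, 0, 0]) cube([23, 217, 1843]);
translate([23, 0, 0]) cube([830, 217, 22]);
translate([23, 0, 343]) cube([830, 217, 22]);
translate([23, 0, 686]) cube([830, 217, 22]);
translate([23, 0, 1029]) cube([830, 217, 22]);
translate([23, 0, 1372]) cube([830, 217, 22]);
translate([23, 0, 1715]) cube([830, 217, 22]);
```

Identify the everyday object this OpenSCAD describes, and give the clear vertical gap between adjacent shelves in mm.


A bookshelf. The clear shelf gap is 321 mm.

Two tall side panels with 6 horizontal boards between them — a bookshelf. The first two shelf undersides are at z = 0 and z = 343; with shelf thickness 22, the clear gap is 343 − 0 − 22 = 321 mm.
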